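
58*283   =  16414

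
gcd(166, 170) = 2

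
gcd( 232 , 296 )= 8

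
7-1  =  6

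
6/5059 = 6/5059 = 0.00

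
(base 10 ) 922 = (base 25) 1bm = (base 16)39A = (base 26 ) 19C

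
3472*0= 0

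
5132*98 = 502936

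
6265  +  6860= 13125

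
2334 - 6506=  - 4172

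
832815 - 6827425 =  - 5994610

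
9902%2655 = 1937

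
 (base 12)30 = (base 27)19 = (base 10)36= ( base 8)44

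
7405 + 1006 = 8411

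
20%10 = 0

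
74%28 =18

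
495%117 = 27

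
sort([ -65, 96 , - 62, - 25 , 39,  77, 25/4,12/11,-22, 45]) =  [ - 65,-62,  -  25, - 22, 12/11, 25/4, 39 , 45, 77, 96]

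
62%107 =62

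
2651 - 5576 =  -2925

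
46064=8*5758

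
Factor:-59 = -59^1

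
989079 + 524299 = 1513378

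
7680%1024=512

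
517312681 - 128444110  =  388868571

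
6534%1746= 1296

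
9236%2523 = 1667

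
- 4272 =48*( - 89 )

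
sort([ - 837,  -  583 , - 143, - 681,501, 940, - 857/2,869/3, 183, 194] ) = [ - 837, - 681, - 583 , - 857/2, - 143,183,194,869/3, 501,940 ]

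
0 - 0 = 0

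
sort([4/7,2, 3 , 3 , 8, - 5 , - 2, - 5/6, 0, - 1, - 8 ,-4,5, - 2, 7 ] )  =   [ - 8, -5, - 4, -2,-2 , - 1, - 5/6,  0, 4/7, 2, 3,  3,5, 7,8]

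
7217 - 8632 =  -1415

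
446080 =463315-17235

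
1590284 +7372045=8962329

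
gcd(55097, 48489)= 7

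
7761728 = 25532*304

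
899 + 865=1764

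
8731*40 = 349240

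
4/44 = 1/11 = 0.09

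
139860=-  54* ( - 2590 )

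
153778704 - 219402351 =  - 65623647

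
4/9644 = 1/2411 = 0.00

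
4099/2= 2049 + 1/2 = 2049.50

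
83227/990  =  83227/990  =  84.07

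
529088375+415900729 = 944989104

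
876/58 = 15 + 3/29 = 15.10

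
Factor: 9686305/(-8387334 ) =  - 2^ ( - 1 )*3^ ( - 3 )*5^1 * 127^( - 1) * 1223^ (  -  1 )*1937261^1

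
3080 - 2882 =198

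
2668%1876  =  792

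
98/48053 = 98/48053 = 0.00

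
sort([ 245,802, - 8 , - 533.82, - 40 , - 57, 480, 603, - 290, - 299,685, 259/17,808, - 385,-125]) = [ - 533.82, - 385, - 299, - 290,-125,-57,-40, - 8,259/17,245,480,603,685, 802,808 ] 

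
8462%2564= 770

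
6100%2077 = 1946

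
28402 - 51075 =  - 22673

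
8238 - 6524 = 1714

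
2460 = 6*410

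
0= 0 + 0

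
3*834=2502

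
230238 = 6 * 38373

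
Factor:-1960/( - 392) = 5=5^1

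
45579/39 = 15193/13 = 1168.69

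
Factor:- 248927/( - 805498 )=2^(-1 )*7^1*43^1*487^(  -  1 )= 301/974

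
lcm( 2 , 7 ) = 14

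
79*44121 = 3485559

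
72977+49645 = 122622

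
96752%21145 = 12172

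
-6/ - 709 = 6/709 = 0.01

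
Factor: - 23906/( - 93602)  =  11953/46801 = 17^( - 1)*2753^ ( - 1 ) * 11953^1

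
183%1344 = 183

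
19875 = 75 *265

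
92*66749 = 6140908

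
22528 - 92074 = - 69546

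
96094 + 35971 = 132065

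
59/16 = 3 + 11/16 = 3.69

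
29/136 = 29/136 = 0.21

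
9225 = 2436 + 6789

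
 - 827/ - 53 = 827/53 = 15.60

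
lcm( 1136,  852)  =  3408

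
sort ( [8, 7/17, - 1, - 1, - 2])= [ - 2,-1, - 1,7/17,8]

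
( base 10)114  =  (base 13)8a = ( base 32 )3i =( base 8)162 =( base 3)11020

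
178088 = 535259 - 357171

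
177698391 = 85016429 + 92681962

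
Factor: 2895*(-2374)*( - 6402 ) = 43999217460 = 2^2*3^2*5^1*11^1 * 97^1 * 193^1*1187^1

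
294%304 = 294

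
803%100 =3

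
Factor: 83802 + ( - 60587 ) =5^1*4643^1 = 23215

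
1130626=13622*83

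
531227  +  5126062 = 5657289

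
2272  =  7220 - 4948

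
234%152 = 82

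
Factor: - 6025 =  - 5^2*241^1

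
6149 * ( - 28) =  - 172172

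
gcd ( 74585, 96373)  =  1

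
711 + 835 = 1546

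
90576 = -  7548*( -12 )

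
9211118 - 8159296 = 1051822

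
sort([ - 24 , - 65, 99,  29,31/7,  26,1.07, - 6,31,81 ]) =[ - 65, - 24, - 6,1.07, 31/7, 26 , 29,31,81, 99 ]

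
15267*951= 14518917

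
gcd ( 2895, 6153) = 3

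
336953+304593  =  641546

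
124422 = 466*267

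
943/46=20+1/2=20.50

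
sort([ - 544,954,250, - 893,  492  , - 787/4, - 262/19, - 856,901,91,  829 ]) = [ - 893, - 856,- 544, - 787/4,- 262/19 , 91,250,492, 829, 901,954] 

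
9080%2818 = 626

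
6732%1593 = 360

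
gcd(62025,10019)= 1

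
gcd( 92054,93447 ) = 1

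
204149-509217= - 305068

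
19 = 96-77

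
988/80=247/20= 12.35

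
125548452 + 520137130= 645685582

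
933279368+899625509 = 1832904877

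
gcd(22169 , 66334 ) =1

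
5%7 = 5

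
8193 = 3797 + 4396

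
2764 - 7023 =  - 4259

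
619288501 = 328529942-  - 290758559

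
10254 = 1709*6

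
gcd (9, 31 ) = 1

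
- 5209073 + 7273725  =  2064652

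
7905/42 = 2635/14 = 188.21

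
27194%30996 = 27194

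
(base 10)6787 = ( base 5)204122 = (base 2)1101010000011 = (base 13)3121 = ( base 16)1A83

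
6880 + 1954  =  8834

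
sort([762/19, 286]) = [ 762/19,  286]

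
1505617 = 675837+829780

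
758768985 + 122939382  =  881708367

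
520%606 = 520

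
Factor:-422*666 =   -  2^2*3^2*37^1*211^1 = -  281052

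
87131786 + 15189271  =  102321057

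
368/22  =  16+ 8/11 = 16.73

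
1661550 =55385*30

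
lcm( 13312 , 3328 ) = 13312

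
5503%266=183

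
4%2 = 0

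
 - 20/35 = -1 + 3/7 = -0.57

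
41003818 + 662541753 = 703545571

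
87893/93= 87893/93 = 945.09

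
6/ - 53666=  - 1 + 26830/26833 = - 0.00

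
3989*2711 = 10814179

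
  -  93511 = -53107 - 40404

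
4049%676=669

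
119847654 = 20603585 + 99244069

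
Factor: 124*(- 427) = - 52948 = - 2^2* 7^1*31^1*61^1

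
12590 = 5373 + 7217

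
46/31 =46/31 = 1.48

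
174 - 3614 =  - 3440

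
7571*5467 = 41390657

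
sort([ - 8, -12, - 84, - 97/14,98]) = [ - 84, - 12,-8, -97/14, 98] 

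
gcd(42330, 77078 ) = 34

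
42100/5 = 8420 = 8420.00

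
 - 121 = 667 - 788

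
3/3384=1/1128 = 0.00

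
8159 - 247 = 7912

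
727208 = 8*90901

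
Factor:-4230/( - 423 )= 2^1*5^1= 10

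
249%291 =249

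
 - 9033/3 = - 3011 = -  3011.00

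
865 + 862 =1727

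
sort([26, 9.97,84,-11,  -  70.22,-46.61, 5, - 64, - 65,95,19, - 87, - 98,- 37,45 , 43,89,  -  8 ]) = [ -98, - 87, - 70.22, - 65, - 64, - 46.61, - 37 ,  -  11, - 8,  5,9.97,19,26,43,45, 84, 89,95 ]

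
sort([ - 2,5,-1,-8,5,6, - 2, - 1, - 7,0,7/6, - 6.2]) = [ - 8, - 7 , - 6.2,-2, - 2, - 1, - 1, 0,7/6, 5, 5 , 6]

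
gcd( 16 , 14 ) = 2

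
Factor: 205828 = 2^2*7^1*7351^1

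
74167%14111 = 3612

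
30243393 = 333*90821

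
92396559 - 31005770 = 61390789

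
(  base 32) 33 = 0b1100011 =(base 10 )99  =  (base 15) 69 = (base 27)3i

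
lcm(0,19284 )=0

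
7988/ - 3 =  - 2663+ 1/3 =- 2662.67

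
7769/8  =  971 + 1/8 = 971.12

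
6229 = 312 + 5917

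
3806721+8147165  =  11953886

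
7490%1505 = 1470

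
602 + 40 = 642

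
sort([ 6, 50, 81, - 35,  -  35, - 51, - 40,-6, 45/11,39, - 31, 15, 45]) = [ - 51, - 40, - 35,-35, - 31,-6, 45/11, 6, 15, 39, 45, 50, 81]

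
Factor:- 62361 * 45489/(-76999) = 3^3*13^1 * 41^1*59^1*257^1*5923^( - 1)= 218210733/5923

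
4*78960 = 315840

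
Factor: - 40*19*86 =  - 2^4*5^1 * 19^1*43^1 =- 65360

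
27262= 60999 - 33737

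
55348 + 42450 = 97798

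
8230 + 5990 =14220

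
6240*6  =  37440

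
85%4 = 1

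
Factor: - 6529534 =-2^1 *11^1 * 296797^1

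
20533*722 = 14824826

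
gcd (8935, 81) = 1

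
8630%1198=244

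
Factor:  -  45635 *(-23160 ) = 2^3*3^1*5^2 * 193^1*9127^1 = 1056906600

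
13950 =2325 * 6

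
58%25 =8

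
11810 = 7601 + 4209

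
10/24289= 10/24289 =0.00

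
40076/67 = 40076/67  =  598.15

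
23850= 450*53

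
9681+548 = 10229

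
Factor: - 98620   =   - 2^2*5^1 *4931^1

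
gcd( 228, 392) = 4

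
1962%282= 270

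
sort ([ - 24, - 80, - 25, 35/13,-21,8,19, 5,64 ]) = [ - 80, - 25, - 24, - 21,35/13,5, 8, 19,64 ]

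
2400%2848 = 2400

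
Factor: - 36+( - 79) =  - 115  =  - 5^1*23^1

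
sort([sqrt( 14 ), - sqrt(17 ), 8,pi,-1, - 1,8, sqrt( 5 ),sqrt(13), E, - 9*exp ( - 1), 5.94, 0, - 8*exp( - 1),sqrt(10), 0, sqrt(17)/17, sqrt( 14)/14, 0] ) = [  -  sqrt( 17 ), - 9*exp(-1 ), - 8*exp( - 1), - 1, - 1, 0, 0 , 0, sqrt(17) /17,sqrt(14 ) /14,sqrt(5), E, pi, sqrt(10), sqrt(13), sqrt(14 ), 5.94,8, 8 ] 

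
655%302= 51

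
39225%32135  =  7090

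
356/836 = 89/209 = 0.43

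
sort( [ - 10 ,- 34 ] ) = [  -  34, - 10]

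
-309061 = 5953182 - 6262243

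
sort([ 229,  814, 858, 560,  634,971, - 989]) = [ - 989,229,560, 634, 814,858, 971]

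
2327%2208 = 119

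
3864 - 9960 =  - 6096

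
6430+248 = 6678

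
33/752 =33/752=0.04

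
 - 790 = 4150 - 4940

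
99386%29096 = 12098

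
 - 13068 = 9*(-1452 ) 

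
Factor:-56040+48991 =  - 7049 = - 7^1*19^1*53^1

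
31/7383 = 31/7383 = 0.00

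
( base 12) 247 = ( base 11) 292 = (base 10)343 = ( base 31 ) B2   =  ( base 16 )157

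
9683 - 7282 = 2401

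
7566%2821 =1924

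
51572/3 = 17190 + 2/3 = 17190.67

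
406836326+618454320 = 1025290646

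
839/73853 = 839/73853 = 0.01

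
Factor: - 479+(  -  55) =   -  2^1*3^1*89^1 = - 534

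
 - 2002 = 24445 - 26447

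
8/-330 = - 1  +  161/165 = -0.02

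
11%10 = 1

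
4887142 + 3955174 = 8842316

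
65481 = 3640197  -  3574716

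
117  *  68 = 7956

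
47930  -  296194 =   -  248264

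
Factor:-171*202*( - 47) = 2^1*3^2*19^1*47^1*101^1 = 1623474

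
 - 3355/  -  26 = 3355/26 = 129.04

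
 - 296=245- 541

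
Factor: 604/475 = 2^2*5^(  -  2 )*19^(-1 )*151^1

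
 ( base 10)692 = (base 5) 10232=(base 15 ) 312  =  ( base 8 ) 1264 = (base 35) jr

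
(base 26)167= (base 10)839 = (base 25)18e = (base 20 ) 21J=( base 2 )1101000111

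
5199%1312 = 1263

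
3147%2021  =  1126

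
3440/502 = 1720/251=6.85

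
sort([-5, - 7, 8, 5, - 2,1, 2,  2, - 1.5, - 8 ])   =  [ - 8,- 7,-5, - 2, - 1.5,1 , 2, 2,5,8] 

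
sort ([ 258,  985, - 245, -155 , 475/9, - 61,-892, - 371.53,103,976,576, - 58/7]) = [-892, - 371.53,-245, - 155,-61, - 58/7,475/9, 103, 258,  576,  976 , 985 ]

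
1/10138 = 1/10138 = 0.00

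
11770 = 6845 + 4925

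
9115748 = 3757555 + 5358193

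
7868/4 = 1967 = 1967.00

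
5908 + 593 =6501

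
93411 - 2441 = 90970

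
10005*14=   140070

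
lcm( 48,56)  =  336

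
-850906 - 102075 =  - 952981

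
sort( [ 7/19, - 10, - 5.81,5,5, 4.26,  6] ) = [ - 10,- 5.81, 7/19,  4.26,5,  5, 6 ] 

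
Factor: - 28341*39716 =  - 1125591156 = - 2^2 * 3^2*47^1*67^1*9929^1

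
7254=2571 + 4683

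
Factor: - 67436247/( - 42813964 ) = 2^( - 2 )*3^1*10703491^(-1 )*22478749^1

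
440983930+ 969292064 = 1410275994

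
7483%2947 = 1589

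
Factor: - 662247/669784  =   - 2^ ( - 3)* 3^2*29^( - 1 ) * 2887^( - 1)*73583^1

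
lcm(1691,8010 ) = 152190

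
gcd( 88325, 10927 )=1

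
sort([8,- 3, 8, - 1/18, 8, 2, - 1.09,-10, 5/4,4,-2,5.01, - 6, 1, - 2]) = [  -  10 , - 6, - 3,- 2 , - 2,- 1.09, - 1/18, 1, 5/4,2,4, 5.01, 8,8, 8 ] 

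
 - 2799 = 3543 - 6342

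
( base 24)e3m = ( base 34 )71W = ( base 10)8158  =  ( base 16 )1FDE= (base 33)7g7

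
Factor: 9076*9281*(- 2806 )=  - 2^3*23^1*61^1*2269^1*9281^1 = -236361602936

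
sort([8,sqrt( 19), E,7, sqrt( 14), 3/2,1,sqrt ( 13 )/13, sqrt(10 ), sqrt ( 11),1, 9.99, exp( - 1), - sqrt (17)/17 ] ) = [ - sqrt(17 ) /17, sqrt( 13)/13, exp ( -1) , 1, 1, 3/2,E, sqrt(10), sqrt(11), sqrt(14), sqrt( 19), 7, 8,9.99]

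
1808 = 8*226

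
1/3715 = 1/3715 = 0.00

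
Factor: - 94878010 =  - 2^1*5^1 * 71^1*133631^1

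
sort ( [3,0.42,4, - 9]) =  [- 9,0.42,3, 4] 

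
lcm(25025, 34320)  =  1201200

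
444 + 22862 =23306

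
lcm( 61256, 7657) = 61256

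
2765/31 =89 + 6/31 = 89.19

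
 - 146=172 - 318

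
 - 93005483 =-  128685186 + 35679703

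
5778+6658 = 12436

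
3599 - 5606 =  - 2007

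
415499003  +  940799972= 1356298975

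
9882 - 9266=616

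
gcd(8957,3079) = 1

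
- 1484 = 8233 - 9717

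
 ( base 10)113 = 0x71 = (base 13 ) 89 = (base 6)305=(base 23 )4l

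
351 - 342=9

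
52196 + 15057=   67253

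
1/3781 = 1/3781 = 0.00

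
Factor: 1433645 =5^1*19^1 * 15091^1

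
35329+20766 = 56095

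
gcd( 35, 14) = 7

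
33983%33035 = 948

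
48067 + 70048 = 118115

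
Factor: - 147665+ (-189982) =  - 3^1* 29^1*3881^1 = - 337647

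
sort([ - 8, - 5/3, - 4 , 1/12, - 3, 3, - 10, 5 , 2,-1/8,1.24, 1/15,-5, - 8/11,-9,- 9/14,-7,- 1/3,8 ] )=[ - 10,-9 ,-8  , - 7,  -  5,-4, - 3,-5/3, - 8/11,-9/14,  -  1/3, - 1/8, 1/15, 1/12,1.24 , 2,3,5 , 8] 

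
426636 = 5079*84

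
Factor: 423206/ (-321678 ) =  - 3^( - 3 )*19^1*23^( - 1 ) *43^1 = -817/621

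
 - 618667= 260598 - 879265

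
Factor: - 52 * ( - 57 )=2964  =  2^2*3^1 * 13^1*19^1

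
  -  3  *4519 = - 13557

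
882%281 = 39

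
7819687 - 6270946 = 1548741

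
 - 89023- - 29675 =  - 59348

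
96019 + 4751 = 100770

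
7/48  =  7/48 = 0.15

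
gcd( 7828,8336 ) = 4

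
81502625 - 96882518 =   -  15379893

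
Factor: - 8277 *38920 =- 2^3*3^1*5^1*7^1*31^1*89^1*139^1  =  -  322140840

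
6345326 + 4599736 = 10945062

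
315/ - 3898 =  -1 + 3583/3898 = - 0.08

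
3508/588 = 5+142/147 = 5.97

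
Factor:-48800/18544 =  - 2^1 * 5^2*19^(  -  1) = - 50/19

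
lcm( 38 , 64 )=1216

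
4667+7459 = 12126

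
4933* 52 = 256516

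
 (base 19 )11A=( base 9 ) 473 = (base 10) 390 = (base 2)110000110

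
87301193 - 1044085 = 86257108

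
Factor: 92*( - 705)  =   - 64860  =  -2^2*3^1*5^1*23^1*47^1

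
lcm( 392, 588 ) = 1176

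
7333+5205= 12538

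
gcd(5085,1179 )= 9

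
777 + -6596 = -5819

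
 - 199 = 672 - 871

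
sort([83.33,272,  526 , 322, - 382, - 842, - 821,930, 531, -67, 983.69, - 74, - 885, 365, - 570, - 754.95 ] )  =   [ - 885, - 842, - 821, - 754.95, - 570, - 382, - 74, - 67, 83.33,  272,322,  365, 526,531,930, 983.69]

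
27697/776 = 27697/776 = 35.69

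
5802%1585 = 1047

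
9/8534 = 9/8534 = 0.00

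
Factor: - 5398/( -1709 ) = 2^1*1709^( - 1 )*2699^1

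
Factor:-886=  -2^1*443^1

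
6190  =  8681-2491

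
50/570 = 5/57 = 0.09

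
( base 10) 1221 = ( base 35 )YV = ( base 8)2305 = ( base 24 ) 22L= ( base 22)2bb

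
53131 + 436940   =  490071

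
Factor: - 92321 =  - 19^1 * 43^1*113^1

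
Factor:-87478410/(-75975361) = 2^1 * 3^1*5^1 * 7^(-1) * 11^( - 1) * 199^1*14653^1*986693^( - 1)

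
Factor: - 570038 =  - 2^1* 7^1*19^1*2143^1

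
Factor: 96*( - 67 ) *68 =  - 437376 = - 2^7*3^1*17^1*67^1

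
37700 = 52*725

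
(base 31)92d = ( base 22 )I0C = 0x2214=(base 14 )3272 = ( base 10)8724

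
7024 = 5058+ 1966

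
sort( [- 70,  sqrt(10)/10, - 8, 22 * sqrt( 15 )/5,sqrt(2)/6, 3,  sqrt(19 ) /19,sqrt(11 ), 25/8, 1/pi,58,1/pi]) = [ - 70, -8,sqrt(19)/19, sqrt(2) /6, sqrt( 10 ) /10,1/pi, 1/pi, 3, 25/8, sqrt(11),  22*sqrt(15 ) /5,58]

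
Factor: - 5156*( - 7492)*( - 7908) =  - 305476170816 = - 2^6*3^1*659^1*1289^1*  1873^1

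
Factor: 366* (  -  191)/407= -69906/407 = - 2^1 * 3^1*11^( - 1)  *37^( - 1 )*61^1 * 191^1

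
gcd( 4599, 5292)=63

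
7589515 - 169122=7420393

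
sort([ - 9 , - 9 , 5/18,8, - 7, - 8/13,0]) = [ - 9, - 9, - 7, - 8/13, 0, 5/18,8]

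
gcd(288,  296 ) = 8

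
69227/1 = 69227  =  69227.00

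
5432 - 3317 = 2115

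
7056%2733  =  1590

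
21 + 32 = 53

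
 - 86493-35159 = - 121652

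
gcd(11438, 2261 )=133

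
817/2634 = 817/2634 = 0.31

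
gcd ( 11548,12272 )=4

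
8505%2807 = 84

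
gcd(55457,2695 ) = 1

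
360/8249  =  360/8249 = 0.04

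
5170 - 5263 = - 93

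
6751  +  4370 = 11121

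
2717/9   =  301 + 8/9 = 301.89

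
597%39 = 12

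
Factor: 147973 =7^1*21139^1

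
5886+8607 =14493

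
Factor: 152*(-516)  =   - 2^5 * 3^1 *19^1* 43^1=- 78432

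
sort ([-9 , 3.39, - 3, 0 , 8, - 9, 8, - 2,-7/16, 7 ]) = [ - 9,  -  9, - 3, - 2, - 7/16,  0,  3.39,7,8, 8]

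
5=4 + 1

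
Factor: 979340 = 2^2*5^1*23^1 * 2129^1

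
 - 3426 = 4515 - 7941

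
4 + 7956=7960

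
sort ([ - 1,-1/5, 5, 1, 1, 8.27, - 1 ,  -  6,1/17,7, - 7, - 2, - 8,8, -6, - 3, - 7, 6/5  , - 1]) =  [  -  8,  -  7, - 7,-6, - 6,- 3, - 2, - 1, - 1, - 1,  -  1/5, 1/17 , 1,1,6/5, 5 , 7,8,8.27]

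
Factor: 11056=2^4*691^1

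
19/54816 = 19/54816 = 0.00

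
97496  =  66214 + 31282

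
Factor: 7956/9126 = 2^1 * 3^( - 1 )*13^(- 1) * 17^1 = 34/39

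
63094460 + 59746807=122841267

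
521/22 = 23 + 15/22 = 23.68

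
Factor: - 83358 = -2^1*3^2*11^1*421^1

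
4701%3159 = 1542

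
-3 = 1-4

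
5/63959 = 5/63959 = 0.00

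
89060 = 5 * 17812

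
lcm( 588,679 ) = 57036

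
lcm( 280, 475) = 26600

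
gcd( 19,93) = 1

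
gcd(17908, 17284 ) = 4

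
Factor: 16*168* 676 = 2^9*  3^1*  7^1 * 13^2 = 1817088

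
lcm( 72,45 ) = 360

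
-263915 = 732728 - 996643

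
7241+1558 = 8799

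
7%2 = 1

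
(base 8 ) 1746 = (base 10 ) 998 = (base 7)2624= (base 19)2EA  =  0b1111100110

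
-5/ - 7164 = 5/7164 =0.00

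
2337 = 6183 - 3846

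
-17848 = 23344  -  41192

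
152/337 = 152/337 = 0.45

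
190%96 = 94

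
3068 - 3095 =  - 27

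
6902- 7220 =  - 318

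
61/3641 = 61/3641   =  0.02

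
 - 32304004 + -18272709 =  - 50576713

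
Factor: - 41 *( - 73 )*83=41^1*73^1*83^1 = 248419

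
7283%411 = 296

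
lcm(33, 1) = 33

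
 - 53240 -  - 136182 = 82942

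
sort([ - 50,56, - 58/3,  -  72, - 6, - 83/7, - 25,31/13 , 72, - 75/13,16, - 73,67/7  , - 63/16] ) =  [ - 73,-72, - 50, - 25, - 58/3, - 83/7, - 6, - 75/13 , - 63/16, 31/13, 67/7,  16,  56, 72]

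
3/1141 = 3/1141 = 0.00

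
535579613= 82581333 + 452998280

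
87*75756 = 6590772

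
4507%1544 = 1419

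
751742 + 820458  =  1572200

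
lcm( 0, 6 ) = 0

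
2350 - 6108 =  - 3758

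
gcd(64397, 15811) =1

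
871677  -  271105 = 600572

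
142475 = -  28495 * ( - 5) 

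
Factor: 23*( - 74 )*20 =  - 2^3 * 5^1*23^1*37^1 = - 34040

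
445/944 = 445/944 = 0.47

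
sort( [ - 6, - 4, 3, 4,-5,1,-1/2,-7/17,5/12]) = [ - 6, - 5, - 4, - 1/2, - 7/17, 5/12,1, 3,4]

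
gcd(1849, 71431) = 1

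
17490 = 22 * 795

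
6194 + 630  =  6824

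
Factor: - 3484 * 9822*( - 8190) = 2^4*3^3*5^1*7^1 * 13^2*67^1*1637^1 = 280260555120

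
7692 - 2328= 5364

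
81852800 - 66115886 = 15736914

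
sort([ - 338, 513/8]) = [- 338,  513/8]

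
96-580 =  - 484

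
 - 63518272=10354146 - 73872418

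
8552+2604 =11156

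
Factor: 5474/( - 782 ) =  - 7 = -7^1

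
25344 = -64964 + 90308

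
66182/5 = 66182/5= 13236.40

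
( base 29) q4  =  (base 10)758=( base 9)1032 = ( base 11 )62A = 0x2F6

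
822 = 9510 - 8688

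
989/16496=989/16496 = 0.06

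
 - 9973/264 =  - 38 + 59/264  =  - 37.78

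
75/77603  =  75/77603=0.00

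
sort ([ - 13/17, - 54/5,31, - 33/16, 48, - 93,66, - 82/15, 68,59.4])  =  [- 93, - 54/5, - 82/15, - 33/16, - 13/17,31,48,  59.4 , 66, 68] 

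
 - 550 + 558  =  8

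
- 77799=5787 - 83586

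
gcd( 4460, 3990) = 10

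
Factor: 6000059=13^1*103^1*4481^1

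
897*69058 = 61945026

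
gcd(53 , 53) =53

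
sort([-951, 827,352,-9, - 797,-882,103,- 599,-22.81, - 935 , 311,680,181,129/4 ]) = [ - 951,- 935, -882, - 797, - 599,  -  22.81, - 9,129/4,103,181,311, 352, 680 , 827 ]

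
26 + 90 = 116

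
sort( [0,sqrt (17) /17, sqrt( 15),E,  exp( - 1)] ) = [0, sqrt (17)/17, exp(- 1), E , sqrt(15 )]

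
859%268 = 55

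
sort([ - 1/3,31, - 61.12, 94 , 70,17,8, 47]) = [ - 61.12, - 1/3, 8,17,31,47,70, 94 ]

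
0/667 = 0 = 0.00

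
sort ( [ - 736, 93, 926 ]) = [ - 736,93,926] 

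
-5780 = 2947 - 8727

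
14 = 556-542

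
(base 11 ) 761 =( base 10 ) 914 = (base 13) 554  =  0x392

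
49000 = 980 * 50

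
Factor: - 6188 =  - 2^2*7^1*13^1*17^1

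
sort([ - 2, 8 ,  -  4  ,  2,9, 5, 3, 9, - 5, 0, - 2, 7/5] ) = [-5, - 4 , - 2, - 2 , 0,7/5, 2, 3,5,8, 9,9 ]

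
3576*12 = 42912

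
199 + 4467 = 4666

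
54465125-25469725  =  28995400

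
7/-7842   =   -1 + 7835/7842=- 0.00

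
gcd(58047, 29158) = 1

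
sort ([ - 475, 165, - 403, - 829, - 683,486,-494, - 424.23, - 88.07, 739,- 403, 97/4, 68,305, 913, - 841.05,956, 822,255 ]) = [ - 841.05,-829, - 683,  -  494, - 475, - 424.23,- 403,-403 , - 88.07,97/4,68,165 , 255,305,486, 739, 822,913, 956] 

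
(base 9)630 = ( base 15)243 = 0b1000000001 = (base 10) 513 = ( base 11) 427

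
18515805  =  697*26565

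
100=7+93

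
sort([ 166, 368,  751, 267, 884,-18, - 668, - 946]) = [ - 946,-668,-18, 166,267, 368 , 751,884]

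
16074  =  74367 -58293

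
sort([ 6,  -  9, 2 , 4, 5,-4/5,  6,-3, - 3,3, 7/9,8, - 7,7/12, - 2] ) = [ - 9 , - 7, - 3, - 3,  -  2 ,-4/5,7/12 , 7/9, 2 , 3 , 4 , 5, 6,6,8] 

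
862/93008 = 431/46504 = 0.01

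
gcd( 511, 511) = 511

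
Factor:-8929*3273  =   - 29224617 =- 3^1*1091^1*8929^1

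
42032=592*71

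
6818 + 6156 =12974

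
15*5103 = 76545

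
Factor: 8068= 2^2*2017^1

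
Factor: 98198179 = 1301^1* 75479^1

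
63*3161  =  199143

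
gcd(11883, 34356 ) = 3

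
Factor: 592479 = 3^2*65831^1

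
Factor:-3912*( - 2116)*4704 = 38938733568 = 2^10 *3^2 * 7^2*23^2*163^1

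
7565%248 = 125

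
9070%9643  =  9070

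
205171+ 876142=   1081313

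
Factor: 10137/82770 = 109/890 =2^( - 1) * 5^( - 1)*89^( - 1 )*109^1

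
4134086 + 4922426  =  9056512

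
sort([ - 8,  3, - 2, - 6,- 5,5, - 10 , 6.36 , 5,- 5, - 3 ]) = [ - 10, - 8, -6, - 5,-5, - 3,- 2, 3,5, 5,  6.36 ] 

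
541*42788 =23148308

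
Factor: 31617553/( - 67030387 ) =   -  11^1 * 139^(- 1)*509^1*5647^1*482233^( - 1 ) 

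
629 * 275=172975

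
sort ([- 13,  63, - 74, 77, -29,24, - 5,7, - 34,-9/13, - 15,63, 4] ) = [ - 74, - 34, - 29, - 15, - 13,-5, - 9/13,4, 7, 24,63 , 63,  77] 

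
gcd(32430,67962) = 282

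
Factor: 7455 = 3^1 * 5^1*7^1*71^1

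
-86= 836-922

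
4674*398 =1860252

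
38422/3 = 12807+1/3 = 12807.33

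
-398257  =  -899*443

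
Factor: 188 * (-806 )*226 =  - 34245328= - 2^4 * 13^1*31^1 * 47^1 * 113^1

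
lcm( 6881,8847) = 61929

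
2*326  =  652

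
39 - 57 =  - 18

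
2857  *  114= 325698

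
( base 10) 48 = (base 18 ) 2c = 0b110000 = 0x30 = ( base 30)1i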